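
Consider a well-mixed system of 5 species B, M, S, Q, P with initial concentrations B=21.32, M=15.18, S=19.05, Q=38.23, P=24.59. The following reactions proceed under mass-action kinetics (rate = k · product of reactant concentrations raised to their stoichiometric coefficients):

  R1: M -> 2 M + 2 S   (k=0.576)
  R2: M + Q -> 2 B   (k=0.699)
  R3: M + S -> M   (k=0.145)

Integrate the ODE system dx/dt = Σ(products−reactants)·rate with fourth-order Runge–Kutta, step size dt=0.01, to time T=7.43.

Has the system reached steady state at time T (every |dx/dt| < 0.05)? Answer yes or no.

RK4 with dt=0.01: 743 steps to T=7.43. Trajectory (selected grid times):
t=0.00: B=21.32 M=15.18 S=19.05 Q=38.23 P=24.59
t=0.83: B=52.54 M=0.00 S=17.90 Q=22.62 P=24.59
t=1.65: B=52.55 M=0.00 S=17.90 Q=22.62 P=24.59
t=2.48: B=52.55 M=0.00 S=17.90 Q=22.62 P=24.59
t=3.30: B=52.55 M=0.00 S=17.90 Q=22.62 P=24.59
t=4.13: B=52.55 M=0.00 S=17.90 Q=22.62 P=24.59
t=4.95: B=52.55 M=0.00 S=17.90 Q=22.62 P=24.59
t=5.78: B=52.55 M=0.00 S=17.90 Q=22.62 P=24.59
t=6.60: B=52.55 M=0.00 S=17.90 Q=22.62 P=24.59
t=7.43: B=52.55 M=0.00 S=17.90 Q=22.62 P=24.59
Rates at T: R1=0.0000, R2=0.0000, R3=0.0000
dx/dt at T (Σ net stoichiometry × rate): B=+0.0000, M=-0.0000, S=-0.0000, Q=-0.0000, P=+0.0000
Largest |dx/dt| is |+0.0000| (B) < 0.05 → steady.

Steady state at T: yes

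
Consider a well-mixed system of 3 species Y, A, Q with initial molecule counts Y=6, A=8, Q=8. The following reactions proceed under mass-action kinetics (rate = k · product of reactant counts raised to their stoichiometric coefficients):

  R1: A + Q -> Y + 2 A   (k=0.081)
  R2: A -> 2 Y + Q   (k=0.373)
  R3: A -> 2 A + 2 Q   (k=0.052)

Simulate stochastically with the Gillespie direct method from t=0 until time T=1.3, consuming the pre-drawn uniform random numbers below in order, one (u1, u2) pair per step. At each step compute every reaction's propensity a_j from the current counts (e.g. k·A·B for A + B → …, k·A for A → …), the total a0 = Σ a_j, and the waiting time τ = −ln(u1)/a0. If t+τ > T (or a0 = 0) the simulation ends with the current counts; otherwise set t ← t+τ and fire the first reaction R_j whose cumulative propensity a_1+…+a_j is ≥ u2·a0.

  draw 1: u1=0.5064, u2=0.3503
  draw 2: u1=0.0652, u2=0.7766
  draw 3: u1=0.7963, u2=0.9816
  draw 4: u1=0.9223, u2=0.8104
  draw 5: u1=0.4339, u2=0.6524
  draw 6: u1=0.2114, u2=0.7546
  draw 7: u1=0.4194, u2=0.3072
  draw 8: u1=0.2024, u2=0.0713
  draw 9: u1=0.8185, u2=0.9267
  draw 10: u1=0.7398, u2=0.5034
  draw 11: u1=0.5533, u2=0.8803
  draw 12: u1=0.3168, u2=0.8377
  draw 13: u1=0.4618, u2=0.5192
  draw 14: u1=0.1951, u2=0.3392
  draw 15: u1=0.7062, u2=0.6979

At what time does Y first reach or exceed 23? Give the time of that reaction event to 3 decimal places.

Threshold first reached at t = 1.063

t=0.000: Y=6 A=8 Q=8
Draw 1: a1=5.184, a2=2.984, a3=0.416, a0=8.584; τ=−ln(0.5064)/8.584=0.079 → t=0.079; u2·a0=0.3503·8.584=3.007 ≤ a1=5.184 → R1 fires; Y=7 A=9 Q=7
Draw 2: a1=5.103, a2=3.357, a3=0.468, a0=8.928; τ=−ln(0.0652)/8.928=0.306 → t=0.385; u2·a0=0.7766·8.928=6.933; a1=5.103 < 6.933 ≤ a1+a2=8.460 → R2 fires; Y=9 A=8 Q=8
Draw 3: a1=5.184, a2=2.984, a3=0.416, a0=8.584; τ=−ln(0.7963)/8.584=0.027 → t=0.412; u2·a0=0.9816·8.584=8.426; a1+a2=8.168 < 8.426 ≤ a1+…+a3=8.584 → R3 fires; Y=9 A=9 Q=10
Draw 4: a1=7.290, a2=3.357, a3=0.468, a0=11.115; τ=−ln(0.9223)/11.115=0.007 → t=0.419; u2·a0=0.8104·11.115=9.008; a1=7.290 < 9.008 ≤ a1+a2=10.647 → R2 fires; Y=11 A=8 Q=11
Draw 5: a1=7.128, a2=2.984, a3=0.416, a0=10.528; τ=−ln(0.4339)/10.528=0.079 → t=0.498; u2·a0=0.6524·10.528=6.868 ≤ a1=7.128 → R1 fires; Y=12 A=9 Q=10
Draw 6: a1=7.290, a2=3.357, a3=0.468, a0=11.115; τ=−ln(0.2114)/11.115=0.140 → t=0.638; u2·a0=0.7546·11.115=8.387; a1=7.290 < 8.387 ≤ a1+a2=10.647 → R2 fires; Y=14 A=8 Q=11
Draw 7: a1=7.128, a2=2.984, a3=0.416, a0=10.528; τ=−ln(0.4194)/10.528=0.083 → t=0.721; u2·a0=0.3072·10.528=3.234 ≤ a1=7.128 → R1 fires; Y=15 A=9 Q=10
Draw 8: a1=7.290, a2=3.357, a3=0.468, a0=11.115; τ=−ln(0.2024)/11.115=0.144 → t=0.864; u2·a0=0.0713·11.115=0.792 ≤ a1=7.290 → R1 fires; Y=16 A=10 Q=9
Draw 9: a1=7.290, a2=3.730, a3=0.520, a0=11.540; τ=−ln(0.8185)/11.540=0.017 → t=0.882; u2·a0=0.9267·11.540=10.694; a1=7.290 < 10.694 ≤ a1+a2=11.020 → R2 fires; Y=18 A=9 Q=10
Draw 10: a1=7.290, a2=3.357, a3=0.468, a0=11.115; τ=−ln(0.7398)/11.115=0.027 → t=0.909; u2·a0=0.5034·11.115=5.595 ≤ a1=7.290 → R1 fires; Y=19 A=10 Q=9
Draw 11: a1=7.290, a2=3.730, a3=0.520, a0=11.540; τ=−ln(0.5533)/11.540=0.051 → t=0.960; u2·a0=0.8803·11.540=10.159; a1=7.290 < 10.159 ≤ a1+a2=11.020 → R2 fires; Y=21 A=9 Q=10
Draw 12: a1=7.290, a2=3.357, a3=0.468, a0=11.115; τ=−ln(0.3168)/11.115=0.103 → t=1.063; u2·a0=0.8377·11.115=9.311; a1=7.290 < 9.311 ≤ a1+a2=10.647 → R2 fires; Y=23 A=8 Q=11
Draw 13: a1=7.128, a2=2.984, a3=0.416, a0=10.528; τ=−ln(0.4618)/10.528=0.073 → t=1.137; u2·a0=0.5192·10.528=5.466 ≤ a1=7.128 → R1 fires; Y=24 A=9 Q=10
Draw 14: a1=7.290, a2=3.357, a3=0.468, a0=11.115; τ=−ln(0.1951)/11.115=0.147 → t=1.284; u2·a0=0.3392·11.115=3.770 ≤ a1=7.290 → R1 fires; Y=25 A=10 Q=9
Draw 15: a1=7.290, a2=3.730, a3=0.520, a0=11.540; τ=−ln(0.7062)/11.540=0.030 → t=1.314 > T=1.3: stop.
Y first becomes ≥ 23 when it reaches 23 at the event at t=1.063.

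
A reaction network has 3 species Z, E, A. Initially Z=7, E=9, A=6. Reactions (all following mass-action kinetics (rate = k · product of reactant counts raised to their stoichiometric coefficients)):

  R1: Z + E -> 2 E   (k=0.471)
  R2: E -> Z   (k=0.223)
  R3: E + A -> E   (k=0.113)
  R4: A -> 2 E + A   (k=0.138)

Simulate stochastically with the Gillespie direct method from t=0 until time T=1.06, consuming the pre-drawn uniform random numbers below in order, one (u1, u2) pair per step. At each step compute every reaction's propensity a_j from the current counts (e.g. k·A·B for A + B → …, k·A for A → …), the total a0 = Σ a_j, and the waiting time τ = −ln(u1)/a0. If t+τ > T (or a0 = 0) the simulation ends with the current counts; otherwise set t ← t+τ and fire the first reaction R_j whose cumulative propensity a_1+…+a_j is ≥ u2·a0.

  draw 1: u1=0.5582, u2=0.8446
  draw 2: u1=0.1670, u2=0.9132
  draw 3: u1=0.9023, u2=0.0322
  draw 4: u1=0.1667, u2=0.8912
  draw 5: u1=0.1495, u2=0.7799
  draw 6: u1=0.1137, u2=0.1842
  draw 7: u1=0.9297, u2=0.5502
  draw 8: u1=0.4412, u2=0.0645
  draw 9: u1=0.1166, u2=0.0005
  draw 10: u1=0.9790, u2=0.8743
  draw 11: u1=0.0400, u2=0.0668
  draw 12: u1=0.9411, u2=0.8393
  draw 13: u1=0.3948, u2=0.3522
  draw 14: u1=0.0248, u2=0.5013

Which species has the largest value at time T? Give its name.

t=0.000: Z=7 E=9 A=6
Draw 1: a1=29.673, a2=2.007, a3=6.102, a4=0.828, a0=38.610; τ=−ln(0.5582)/38.610=0.015 → t=0.015; u2·a0=0.8446·38.610=32.610; a1+a2=31.680 < 32.610 ≤ a1+…+a3=37.782 → R3 fires; Z=7 E=9 A=5
Draw 2: a1=29.673, a2=2.007, a3=5.085, a4=0.690, a0=37.455; τ=−ln(0.1670)/37.455=0.048 → t=0.063; u2·a0=0.9132·37.455=34.204; a1+a2=31.680 < 34.204 ≤ a1+…+a3=36.765 → R3 fires; Z=7 E=9 A=4
Draw 3: a1=29.673, a2=2.007, a3=4.068, a4=0.552, a0=36.300; τ=−ln(0.9023)/36.300=0.003 → t=0.066; u2·a0=0.0322·36.300=1.169 ≤ a1=29.673 → R1 fires; Z=6 E=10 A=4
Draw 4: a1=28.260, a2=2.230, a3=4.520, a4=0.552, a0=35.562; τ=−ln(0.1667)/35.562=0.050 → t=0.116; u2·a0=0.8912·35.562=31.693; a1+a2=30.490 < 31.693 ≤ a1+…+a3=35.010 → R3 fires; Z=6 E=10 A=3
Draw 5: a1=28.260, a2=2.230, a3=3.390, a4=0.414, a0=34.294; τ=−ln(0.1495)/34.294=0.055 → t=0.172; u2·a0=0.7799·34.294=26.746 ≤ a1=28.260 → R1 fires; Z=5 E=11 A=3
Draw 6: a1=25.905, a2=2.453, a3=3.729, a4=0.414, a0=32.501; τ=−ln(0.1137)/32.501=0.067 → t=0.238; u2·a0=0.1842·32.501=5.987 ≤ a1=25.905 → R1 fires; Z=4 E=12 A=3
Draw 7: a1=22.608, a2=2.676, a3=4.068, a4=0.414, a0=29.766; τ=−ln(0.9297)/29.766=0.002 → t=0.241; u2·a0=0.5502·29.766=16.377 ≤ a1=22.608 → R1 fires; Z=3 E=13 A=3
Draw 8: a1=18.369, a2=2.899, a3=4.407, a4=0.414, a0=26.089; τ=−ln(0.4412)/26.089=0.031 → t=0.272; u2·a0=0.0645·26.089=1.683 ≤ a1=18.369 → R1 fires; Z=2 E=14 A=3
Draw 9: a1=13.188, a2=3.122, a3=4.746, a4=0.414, a0=21.470; τ=−ln(0.1166)/21.470=0.100 → t=0.372; u2·a0=0.0005·21.470=0.011 ≤ a1=13.188 → R1 fires; Z=1 E=15 A=3
Draw 10: a1=7.065, a2=3.345, a3=5.085, a4=0.414, a0=15.909; τ=−ln(0.9790)/15.909=0.001 → t=0.374; u2·a0=0.8743·15.909=13.909; a1+a2=10.410 < 13.909 ≤ a1+…+a3=15.495 → R3 fires; Z=1 E=15 A=2
Draw 11: a1=7.065, a2=3.345, a3=3.390, a4=0.276, a0=14.076; τ=−ln(0.0400)/14.076=0.229 → t=0.602; u2·a0=0.0668·14.076=0.940 ≤ a1=7.065 → R1 fires; Z=0 E=16 A=2
Draw 12: a1=0.000, a2=3.568, a3=3.616, a4=0.276, a0=7.460; τ=−ln(0.9411)/7.460=0.008 → t=0.610; u2·a0=0.8393·7.460=6.261; a1+a2=3.568 < 6.261 ≤ a1+…+a3=7.184 → R3 fires; Z=0 E=16 A=1
Draw 13: a1=0.000, a2=3.568, a3=1.808, a4=0.138, a0=5.514; τ=−ln(0.3948)/5.514=0.169 → t=0.779; u2·a0=0.3522·5.514=1.942; a1=0.000 < 1.942 ≤ a1+a2=3.568 → R2 fires; Z=1 E=15 A=1
Draw 14: a1=7.065, a2=3.345, a3=1.695, a4=0.138, a0=12.243; τ=−ln(0.0248)/12.243=0.302 → t=1.081 > T=1.06: stop.
At T=1.06: Z=1 E=15 A=1; the largest is E.

Dominant species at T: E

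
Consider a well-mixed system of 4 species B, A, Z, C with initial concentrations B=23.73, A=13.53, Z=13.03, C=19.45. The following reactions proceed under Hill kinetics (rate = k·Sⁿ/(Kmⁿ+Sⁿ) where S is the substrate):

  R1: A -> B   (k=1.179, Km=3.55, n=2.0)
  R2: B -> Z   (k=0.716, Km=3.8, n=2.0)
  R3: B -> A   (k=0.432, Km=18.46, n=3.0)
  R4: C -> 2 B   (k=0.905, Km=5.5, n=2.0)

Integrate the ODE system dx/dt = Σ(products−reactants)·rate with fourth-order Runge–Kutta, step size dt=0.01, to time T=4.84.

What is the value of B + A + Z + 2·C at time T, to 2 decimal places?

Check how each reaction changes W = B + A + Z + 2·C (weight of products minus weight of reactants):
R1: A -> B: (1·1) − (1·1) = 1 − 1 = 0
R2: B -> Z: (1·1) − (1·1) = 1 − 1 = 0
R3: B -> A: (1·1) − (1·1) = 1 − 1 = 0
R4: C -> 2 B: (1·2) − (2·1) = 2 − 2 = 0
Every reaction leaves W unchanged, so W is conserved and no simulation is needed: W(T) = W(0) = 23.73 + 13.53 + 13.03 + 2·19.45 = 89.19

Value at T = 89.19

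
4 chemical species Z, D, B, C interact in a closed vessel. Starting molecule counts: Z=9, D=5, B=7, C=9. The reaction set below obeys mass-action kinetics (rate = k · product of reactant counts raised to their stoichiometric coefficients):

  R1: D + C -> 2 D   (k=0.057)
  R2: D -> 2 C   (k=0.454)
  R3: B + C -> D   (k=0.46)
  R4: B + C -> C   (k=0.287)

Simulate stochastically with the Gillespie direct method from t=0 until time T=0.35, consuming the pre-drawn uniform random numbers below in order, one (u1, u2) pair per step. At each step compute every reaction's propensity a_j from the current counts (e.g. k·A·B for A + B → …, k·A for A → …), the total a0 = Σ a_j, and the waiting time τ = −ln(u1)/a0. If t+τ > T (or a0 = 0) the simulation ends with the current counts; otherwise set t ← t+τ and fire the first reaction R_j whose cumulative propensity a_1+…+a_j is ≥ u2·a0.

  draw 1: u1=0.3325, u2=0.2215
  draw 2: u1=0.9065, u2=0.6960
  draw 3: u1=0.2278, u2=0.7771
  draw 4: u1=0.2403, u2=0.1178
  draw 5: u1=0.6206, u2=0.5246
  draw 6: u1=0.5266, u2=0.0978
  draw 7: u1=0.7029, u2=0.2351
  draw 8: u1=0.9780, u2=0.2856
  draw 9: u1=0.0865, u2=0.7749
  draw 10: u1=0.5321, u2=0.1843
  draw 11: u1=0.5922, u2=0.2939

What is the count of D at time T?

t=0.000: Z=9 D=5 B=7 C=9
Draw 1: a1=2.565, a2=2.270, a3=28.980, a4=18.081, a0=51.896; τ=−ln(0.3325)/51.896=0.021 → t=0.021; u2·a0=0.2215·51.896=11.495; a1+a2=4.835 < 11.495 ≤ a1+…+a3=33.815 → R3 fires; Z=9 D=6 B=6 C=8
Draw 2: a1=2.736, a2=2.724, a3=22.080, a4=13.776, a0=41.316; τ=−ln(0.9065)/41.316=0.002 → t=0.024; u2·a0=0.6960·41.316=28.756; a1+…+a3=27.540 < 28.756 ≤ a1+…+a4=41.316 → R4 fires; Z=9 D=6 B=5 C=8
Draw 3: a1=2.736, a2=2.724, a3=18.400, a4=11.480, a0=35.340; τ=−ln(0.2278)/35.340=0.042 → t=0.065; u2·a0=0.7771·35.340=27.463; a1+…+a3=23.860 < 27.463 ≤ a1+…+a4=35.340 → R4 fires; Z=9 D=6 B=4 C=8
Draw 4: a1=2.736, a2=2.724, a3=14.720, a4=9.184, a0=29.364; τ=−ln(0.2403)/29.364=0.049 → t=0.114; u2·a0=0.1178·29.364=3.459; a1=2.736 < 3.459 ≤ a1+a2=5.460 → R2 fires; Z=9 D=5 B=4 C=10
Draw 5: a1=2.850, a2=2.270, a3=18.400, a4=11.480, a0=35.000; τ=−ln(0.6206)/35.000=0.014 → t=0.128; u2·a0=0.5246·35.000=18.361; a1+a2=5.120 < 18.361 ≤ a1+…+a3=23.520 → R3 fires; Z=9 D=6 B=3 C=9
Draw 6: a1=3.078, a2=2.724, a3=12.420, a4=7.749, a0=25.971; τ=−ln(0.5266)/25.971=0.025 → t=0.152; u2·a0=0.0978·25.971=2.540 ≤ a1=3.078 → R1 fires; Z=9 D=7 B=3 C=8
Draw 7: a1=3.192, a2=3.178, a3=11.040, a4=6.888, a0=24.298; τ=−ln(0.7029)/24.298=0.015 → t=0.167; u2·a0=0.2351·24.298=5.712; a1=3.192 < 5.712 ≤ a1+a2=6.370 → R2 fires; Z=9 D=6 B=3 C=10
Draw 8: a1=3.420, a2=2.724, a3=13.800, a4=8.610, a0=28.554; τ=−ln(0.9780)/28.554=0.001 → t=0.168; u2·a0=0.2856·28.554=8.155; a1+a2=6.144 < 8.155 ≤ a1+…+a3=19.944 → R3 fires; Z=9 D=7 B=2 C=9
Draw 9: a1=3.591, a2=3.178, a3=8.280, a4=5.166, a0=20.215; τ=−ln(0.0865)/20.215=0.121 → t=0.289; u2·a0=0.7749·20.215=15.665; a1+…+a3=15.049 < 15.665 ≤ a1+…+a4=20.215 → R4 fires; Z=9 D=7 B=1 C=9
Draw 10: a1=3.591, a2=3.178, a3=4.140, a4=2.583, a0=13.492; τ=−ln(0.5321)/13.492=0.047 → t=0.335; u2·a0=0.1843·13.492=2.487 ≤ a1=3.591 → R1 fires; Z=9 D=8 B=1 C=8
Draw 11: a1=3.648, a2=3.632, a3=3.680, a4=2.296, a0=13.256; τ=−ln(0.5922)/13.256=0.040 → t=0.375 > T=0.35: stop.
Read off D at T=0.35: 8

D at T = 8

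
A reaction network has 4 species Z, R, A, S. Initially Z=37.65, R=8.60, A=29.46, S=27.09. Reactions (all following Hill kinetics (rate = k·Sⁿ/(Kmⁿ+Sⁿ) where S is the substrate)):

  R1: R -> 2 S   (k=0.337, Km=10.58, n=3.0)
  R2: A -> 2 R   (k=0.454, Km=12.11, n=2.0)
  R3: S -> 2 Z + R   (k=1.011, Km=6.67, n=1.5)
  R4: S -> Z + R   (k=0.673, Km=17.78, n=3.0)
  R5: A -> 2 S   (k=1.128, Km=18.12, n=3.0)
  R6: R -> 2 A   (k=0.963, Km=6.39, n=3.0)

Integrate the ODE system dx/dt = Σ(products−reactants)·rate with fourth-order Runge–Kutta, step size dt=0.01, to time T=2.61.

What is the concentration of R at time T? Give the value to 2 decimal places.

RK4 with dt=0.01: 261 steps to T=2.61. Trajectory (selected grid times):
t=0.00: Z=37.65 R=8.60 A=29.46 S=27.09
t=0.29: Z=38.33 R=9.00 A=29.49 S=27.28
t=0.58: Z=39.00 R=9.39 A=29.53 S=27.47
t=0.87: Z=39.68 R=9.78 A=29.58 S=27.67
t=1.16: Z=40.36 R=10.16 A=29.64 S=27.88
t=1.45: Z=41.04 R=10.53 A=29.71 S=28.08
t=1.74: Z=41.72 R=10.89 A=29.79 S=28.30
t=2.03: Z=42.40 R=11.25 A=29.88 S=28.52
t=2.32: Z=43.09 R=11.61 A=29.98 S=28.74
t=2.61: Z=43.78 R=11.96 A=30.08 S=28.97
Read off R at T=2.61: 11.96

R at T = 11.96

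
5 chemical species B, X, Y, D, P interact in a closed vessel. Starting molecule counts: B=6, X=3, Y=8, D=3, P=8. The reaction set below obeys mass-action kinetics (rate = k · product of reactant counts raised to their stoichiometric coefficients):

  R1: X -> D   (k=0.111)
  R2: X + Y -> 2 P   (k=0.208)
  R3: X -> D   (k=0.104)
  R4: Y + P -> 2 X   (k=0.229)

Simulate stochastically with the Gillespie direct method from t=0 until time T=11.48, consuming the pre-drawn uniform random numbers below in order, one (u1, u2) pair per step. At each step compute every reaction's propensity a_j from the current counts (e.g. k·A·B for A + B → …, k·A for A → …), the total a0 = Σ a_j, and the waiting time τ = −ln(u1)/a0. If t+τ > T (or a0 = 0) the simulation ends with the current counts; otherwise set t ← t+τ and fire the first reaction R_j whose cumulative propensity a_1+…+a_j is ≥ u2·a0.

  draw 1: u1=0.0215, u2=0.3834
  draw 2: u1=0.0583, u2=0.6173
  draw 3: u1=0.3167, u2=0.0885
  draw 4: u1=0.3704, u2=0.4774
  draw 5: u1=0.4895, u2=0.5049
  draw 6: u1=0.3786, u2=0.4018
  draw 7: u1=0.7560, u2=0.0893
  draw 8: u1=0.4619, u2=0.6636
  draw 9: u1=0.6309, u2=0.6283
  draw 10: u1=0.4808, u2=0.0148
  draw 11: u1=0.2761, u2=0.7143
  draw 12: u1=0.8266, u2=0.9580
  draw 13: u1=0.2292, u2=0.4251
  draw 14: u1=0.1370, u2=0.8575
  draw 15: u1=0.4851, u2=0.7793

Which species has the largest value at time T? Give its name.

t=0.000: B=6 X=3 Y=8 D=3 P=8
Draw 1: a1=0.333, a2=4.992, a3=0.312, a4=14.656, a0=20.293; τ=−ln(0.0215)/20.293=0.189 → t=0.189; u2·a0=0.3834·20.293=7.780; a1+…+a3=5.637 < 7.780 ≤ a1+…+a4=20.293 → R4 fires; B=6 X=5 Y=7 D=3 P=7
Draw 2: a1=0.555, a2=7.280, a3=0.520, a4=11.221, a0=19.576; τ=−ln(0.0583)/19.576=0.145 → t=0.334; u2·a0=0.6173·19.576=12.084; a1+…+a3=8.355 < 12.084 ≤ a1+…+a4=19.576 → R4 fires; B=6 X=7 Y=6 D=3 P=6
Draw 3: a1=0.777, a2=8.736, a3=0.728, a4=8.244, a0=18.485; τ=−ln(0.3167)/18.485=0.062 → t=0.397; u2·a0=0.0885·18.485=1.636; a1=0.777 < 1.636 ≤ a1+a2=9.513 → R2 fires; B=6 X=6 Y=5 D=3 P=8
Draw 4: a1=0.666, a2=6.240, a3=0.624, a4=9.160, a0=16.690; τ=−ln(0.3704)/16.690=0.060 → t=0.456; u2·a0=0.4774·16.690=7.968; a1+…+a3=7.530 < 7.968 ≤ a1+…+a4=16.690 → R4 fires; B=6 X=8 Y=4 D=3 P=7
Draw 5: a1=0.888, a2=6.656, a3=0.832, a4=6.412, a0=14.788; τ=−ln(0.4895)/14.788=0.048 → t=0.504; u2·a0=0.5049·14.788=7.466; a1=0.888 < 7.466 ≤ a1+a2=7.544 → R2 fires; B=6 X=7 Y=3 D=3 P=9
Draw 6: a1=0.777, a2=4.368, a3=0.728, a4=6.183, a0=12.056; τ=−ln(0.3786)/12.056=0.081 → t=0.585; u2·a0=0.4018·12.056=4.844; a1=0.777 < 4.844 ≤ a1+a2=5.145 → R2 fires; B=6 X=6 Y=2 D=3 P=11
Draw 7: a1=0.666, a2=2.496, a3=0.624, a4=5.038, a0=8.824; τ=−ln(0.7560)/8.824=0.032 → t=0.617; u2·a0=0.0893·8.824=0.788; a1=0.666 < 0.788 ≤ a1+a2=3.162 → R2 fires; B=6 X=5 Y=1 D=3 P=13
Draw 8: a1=0.555, a2=1.040, a3=0.520, a4=2.977, a0=5.092; τ=−ln(0.4619)/5.092=0.152 → t=0.768; u2·a0=0.6636·5.092=3.379; a1+…+a3=2.115 < 3.379 ≤ a1+…+a4=5.092 → R4 fires; B=6 X=7 Y=0 D=3 P=12
Draw 9: a1=0.777, a2=0.000, a3=0.728, a4=0.000, a0=1.505; τ=−ln(0.6309)/1.505=0.306 → t=1.074; u2·a0=0.6283·1.505=0.946; a1+a2=0.777 < 0.946 ≤ a1+…+a3=1.505 → R3 fires; B=6 X=6 Y=0 D=4 P=12
Draw 10: a1=0.666, a2=0.000, a3=0.624, a4=0.000, a0=1.290; τ=−ln(0.4808)/1.290=0.568 → t=1.642; u2·a0=0.0148·1.290=0.019 ≤ a1=0.666 → R1 fires; B=6 X=5 Y=0 D=5 P=12
Draw 11: a1=0.555, a2=0.000, a3=0.520, a4=0.000, a0=1.075; τ=−ln(0.2761)/1.075=1.197 → t=2.839; u2·a0=0.7143·1.075=0.768; a1+a2=0.555 < 0.768 ≤ a1+…+a3=1.075 → R3 fires; B=6 X=4 Y=0 D=6 P=12
Draw 12: a1=0.444, a2=0.000, a3=0.416, a4=0.000, a0=0.860; τ=−ln(0.8266)/0.860=0.221 → t=3.061; u2·a0=0.9580·0.860=0.824; a1+a2=0.444 < 0.824 ≤ a1+…+a3=0.860 → R3 fires; B=6 X=3 Y=0 D=7 P=12
Draw 13: a1=0.333, a2=0.000, a3=0.312, a4=0.000, a0=0.645; τ=−ln(0.2292)/0.645=2.284 → t=5.345; u2·a0=0.4251·0.645=0.274 ≤ a1=0.333 → R1 fires; B=6 X=2 Y=0 D=8 P=12
Draw 14: a1=0.222, a2=0.000, a3=0.208, a4=0.000, a0=0.430; τ=−ln(0.1370)/0.430=4.623 → t=9.967; u2·a0=0.8575·0.430=0.369; a1+a2=0.222 < 0.369 ≤ a1+…+a3=0.430 → R3 fires; B=6 X=1 Y=0 D=9 P=12
Draw 15: a1=0.111, a2=0.000, a3=0.104, a4=0.000, a0=0.215; τ=−ln(0.4851)/0.215=3.365 → t=13.332 > T=11.48: stop.
At T=11.48: B=6 X=1 Y=0 D=9 P=12; the largest is P.

Dominant species at T: P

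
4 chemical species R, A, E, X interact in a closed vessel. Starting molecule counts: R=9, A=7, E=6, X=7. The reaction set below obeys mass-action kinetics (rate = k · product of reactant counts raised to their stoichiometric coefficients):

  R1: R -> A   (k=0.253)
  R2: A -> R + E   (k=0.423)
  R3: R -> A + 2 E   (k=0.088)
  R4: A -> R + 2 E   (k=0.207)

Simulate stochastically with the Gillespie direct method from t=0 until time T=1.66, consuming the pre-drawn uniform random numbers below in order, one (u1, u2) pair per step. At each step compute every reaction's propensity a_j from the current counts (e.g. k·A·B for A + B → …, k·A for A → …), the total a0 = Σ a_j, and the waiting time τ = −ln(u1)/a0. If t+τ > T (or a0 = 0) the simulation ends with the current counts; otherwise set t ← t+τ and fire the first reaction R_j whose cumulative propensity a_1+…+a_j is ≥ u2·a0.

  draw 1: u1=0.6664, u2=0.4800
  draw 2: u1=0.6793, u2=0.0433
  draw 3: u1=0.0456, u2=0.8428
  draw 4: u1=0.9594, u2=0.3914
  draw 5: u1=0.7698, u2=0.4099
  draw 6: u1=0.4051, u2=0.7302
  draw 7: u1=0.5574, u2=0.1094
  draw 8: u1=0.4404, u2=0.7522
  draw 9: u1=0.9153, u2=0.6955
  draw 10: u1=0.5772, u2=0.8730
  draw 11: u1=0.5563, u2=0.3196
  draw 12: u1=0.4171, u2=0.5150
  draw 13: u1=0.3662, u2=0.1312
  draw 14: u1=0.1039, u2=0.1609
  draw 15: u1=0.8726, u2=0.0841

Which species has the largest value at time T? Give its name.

t=0.000: R=9 A=7 E=6 X=7
Draw 1: a1=2.277, a2=2.961, a3=0.792, a4=1.449, a0=7.479; τ=−ln(0.6664)/7.479=0.054 → t=0.054; u2·a0=0.4800·7.479=3.590; a1=2.277 < 3.590 ≤ a1+a2=5.238 → R2 fires; R=10 A=6 E=7 X=7
Draw 2: a1=2.530, a2=2.538, a3=0.880, a4=1.242, a0=7.190; τ=−ln(0.6793)/7.190=0.054 → t=0.108; u2·a0=0.0433·7.190=0.311 ≤ a1=2.530 → R1 fires; R=9 A=7 E=7 X=7
Draw 3: a1=2.277, a2=2.961, a3=0.792, a4=1.449, a0=7.479; τ=−ln(0.0456)/7.479=0.413 → t=0.521; u2·a0=0.8428·7.479=6.303; a1+…+a3=6.030 < 6.303 ≤ a1+…+a4=7.479 → R4 fires; R=10 A=6 E=9 X=7
Draw 4: a1=2.530, a2=2.538, a3=0.880, a4=1.242, a0=7.190; τ=−ln(0.9594)/7.190=0.006 → t=0.527; u2·a0=0.3914·7.190=2.814; a1=2.530 < 2.814 ≤ a1+a2=5.068 → R2 fires; R=11 A=5 E=10 X=7
Draw 5: a1=2.783, a2=2.115, a3=0.968, a4=1.035, a0=6.901; τ=−ln(0.7698)/6.901=0.038 → t=0.565; u2·a0=0.4099·6.901=2.829; a1=2.783 < 2.829 ≤ a1+a2=4.898 → R2 fires; R=12 A=4 E=11 X=7
Draw 6: a1=3.036, a2=1.692, a3=1.056, a4=0.828, a0=6.612; τ=−ln(0.4051)/6.612=0.137 → t=0.701; u2·a0=0.7302·6.612=4.828; a1+a2=4.728 < 4.828 ≤ a1+…+a3=5.784 → R3 fires; R=11 A=5 E=13 X=7
Draw 7: a1=2.783, a2=2.115, a3=0.968, a4=1.035, a0=6.901; τ=−ln(0.5574)/6.901=0.085 → t=0.786; u2·a0=0.1094·6.901=0.755 ≤ a1=2.783 → R1 fires; R=10 A=6 E=13 X=7
Draw 8: a1=2.530, a2=2.538, a3=0.880, a4=1.242, a0=7.190; τ=−ln(0.4404)/7.190=0.114 → t=0.900; u2·a0=0.7522·7.190=5.408; a1+a2=5.068 < 5.408 ≤ a1+…+a3=5.948 → R3 fires; R=9 A=7 E=15 X=7
Draw 9: a1=2.277, a2=2.961, a3=0.792, a4=1.449, a0=7.479; τ=−ln(0.9153)/7.479=0.012 → t=0.912; u2·a0=0.6955·7.479=5.202; a1=2.277 < 5.202 ≤ a1+a2=5.238 → R2 fires; R=10 A=6 E=16 X=7
Draw 10: a1=2.530, a2=2.538, a3=0.880, a4=1.242, a0=7.190; τ=−ln(0.5772)/7.190=0.076 → t=0.988; u2·a0=0.8730·7.190=6.277; a1+…+a3=5.948 < 6.277 ≤ a1+…+a4=7.190 → R4 fires; R=11 A=5 E=18 X=7
Draw 11: a1=2.783, a2=2.115, a3=0.968, a4=1.035, a0=6.901; τ=−ln(0.5563)/6.901=0.085 → t=1.073; u2·a0=0.3196·6.901=2.206 ≤ a1=2.783 → R1 fires; R=10 A=6 E=18 X=7
Draw 12: a1=2.530, a2=2.538, a3=0.880, a4=1.242, a0=7.190; τ=−ln(0.4171)/7.190=0.122 → t=1.195; u2·a0=0.5150·7.190=3.703; a1=2.530 < 3.703 ≤ a1+a2=5.068 → R2 fires; R=11 A=5 E=19 X=7
Draw 13: a1=2.783, a2=2.115, a3=0.968, a4=1.035, a0=6.901; τ=−ln(0.3662)/6.901=0.146 → t=1.340; u2·a0=0.1312·6.901=0.905 ≤ a1=2.783 → R1 fires; R=10 A=6 E=19 X=7
Draw 14: a1=2.530, a2=2.538, a3=0.880, a4=1.242, a0=7.190; τ=−ln(0.1039)/7.190=0.315 → t=1.655; u2·a0=0.1609·7.190=1.157 ≤ a1=2.530 → R1 fires; R=9 A=7 E=19 X=7
Draw 15: a1=2.277, a2=2.961, a3=0.792, a4=1.449, a0=7.479; τ=−ln(0.8726)/7.479=0.018 → t=1.674 > T=1.66: stop.
At T=1.66: R=9 A=7 E=19 X=7; the largest is E.

Dominant species at T: E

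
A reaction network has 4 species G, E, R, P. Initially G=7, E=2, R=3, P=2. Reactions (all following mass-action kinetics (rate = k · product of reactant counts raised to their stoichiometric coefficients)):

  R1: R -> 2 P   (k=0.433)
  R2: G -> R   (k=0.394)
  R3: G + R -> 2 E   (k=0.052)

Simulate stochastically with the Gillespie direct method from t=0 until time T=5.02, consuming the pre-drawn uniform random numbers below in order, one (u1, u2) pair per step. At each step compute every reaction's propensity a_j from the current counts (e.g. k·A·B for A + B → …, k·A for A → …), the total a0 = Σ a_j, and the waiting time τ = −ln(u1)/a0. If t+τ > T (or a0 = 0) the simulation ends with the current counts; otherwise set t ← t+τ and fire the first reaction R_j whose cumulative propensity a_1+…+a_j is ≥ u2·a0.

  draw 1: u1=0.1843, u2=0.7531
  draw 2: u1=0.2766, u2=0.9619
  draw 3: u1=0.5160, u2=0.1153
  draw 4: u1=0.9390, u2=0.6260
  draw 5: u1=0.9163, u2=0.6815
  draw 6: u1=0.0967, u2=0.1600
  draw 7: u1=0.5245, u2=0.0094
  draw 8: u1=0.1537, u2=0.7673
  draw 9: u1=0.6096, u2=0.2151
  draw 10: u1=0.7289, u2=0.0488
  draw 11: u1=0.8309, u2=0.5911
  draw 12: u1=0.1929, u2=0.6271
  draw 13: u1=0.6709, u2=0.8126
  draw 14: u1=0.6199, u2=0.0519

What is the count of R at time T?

t=0.000: G=7 E=2 R=3 P=2
Draw 1: a1=1.299, a2=2.758, a3=1.092, a0=5.149; τ=−ln(0.1843)/5.149=0.328 → t=0.328; u2·a0=0.7531·5.149=3.878; a1=1.299 < 3.878 ≤ a1+a2=4.057 → R2 fires; G=6 E=2 R=4 P=2
Draw 2: a1=1.732, a2=2.364, a3=1.248, a0=5.344; τ=−ln(0.2766)/5.344=0.240 → t=0.569; u2·a0=0.9619·5.344=5.140; a1+a2=4.096 < 5.140 ≤ a1+…+a3=5.344 → R3 fires; G=5 E=4 R=3 P=2
Draw 3: a1=1.299, a2=1.970, a3=0.780, a0=4.049; τ=−ln(0.5160)/4.049=0.163 → t=0.732; u2·a0=0.1153·4.049=0.467 ≤ a1=1.299 → R1 fires; G=5 E=4 R=2 P=4
Draw 4: a1=0.866, a2=1.970, a3=0.520, a0=3.356; τ=−ln(0.9390)/3.356=0.019 → t=0.751; u2·a0=0.6260·3.356=2.101; a1=0.866 < 2.101 ≤ a1+a2=2.836 → R2 fires; G=4 E=4 R=3 P=4
Draw 5: a1=1.299, a2=1.576, a3=0.624, a0=3.499; τ=−ln(0.9163)/3.499=0.025 → t=0.776; u2·a0=0.6815·3.499=2.385; a1=1.299 < 2.385 ≤ a1+a2=2.875 → R2 fires; G=3 E=4 R=4 P=4
Draw 6: a1=1.732, a2=1.182, a3=0.624, a0=3.538; τ=−ln(0.0967)/3.538=0.660 → t=1.436; u2·a0=0.1600·3.538=0.566 ≤ a1=1.732 → R1 fires; G=3 E=4 R=3 P=6
Draw 7: a1=1.299, a2=1.182, a3=0.468, a0=2.949; τ=−ln(0.5245)/2.949=0.219 → t=1.655; u2·a0=0.0094·2.949=0.028 ≤ a1=1.299 → R1 fires; G=3 E=4 R=2 P=8
Draw 8: a1=0.866, a2=1.182, a3=0.312, a0=2.360; τ=−ln(0.1537)/2.360=0.794 → t=2.449; u2·a0=0.7673·2.360=1.811; a1=0.866 < 1.811 ≤ a1+a2=2.048 → R2 fires; G=2 E=4 R=3 P=8
Draw 9: a1=1.299, a2=0.788, a3=0.312, a0=2.399; τ=−ln(0.6096)/2.399=0.206 → t=2.655; u2·a0=0.2151·2.399=0.516 ≤ a1=1.299 → R1 fires; G=2 E=4 R=2 P=10
Draw 10: a1=0.866, a2=0.788, a3=0.208, a0=1.862; τ=−ln(0.7289)/1.862=0.170 → t=2.825; u2·a0=0.0488·1.862=0.091 ≤ a1=0.866 → R1 fires; G=2 E=4 R=1 P=12
Draw 11: a1=0.433, a2=0.788, a3=0.104, a0=1.325; τ=−ln(0.8309)/1.325=0.140 → t=2.965; u2·a0=0.5911·1.325=0.783; a1=0.433 < 0.783 ≤ a1+a2=1.221 → R2 fires; G=1 E=4 R=2 P=12
Draw 12: a1=0.866, a2=0.394, a3=0.104, a0=1.364; τ=−ln(0.1929)/1.364=1.206 → t=4.171; u2·a0=0.6271·1.364=0.855 ≤ a1=0.866 → R1 fires; G=1 E=4 R=1 P=14
Draw 13: a1=0.433, a2=0.394, a3=0.052, a0=0.879; τ=−ln(0.6709)/0.879=0.454 → t=4.625; u2·a0=0.8126·0.879=0.714; a1=0.433 < 0.714 ≤ a1+a2=0.827 → R2 fires; G=0 E=4 R=2 P=14
Draw 14: a1=0.866, a2=0.000, a3=0.000, a0=0.866; τ=−ln(0.6199)/0.866=0.552 → t=5.177 > T=5.02: stop.
Read off R at T=5.02: 2

R at T = 2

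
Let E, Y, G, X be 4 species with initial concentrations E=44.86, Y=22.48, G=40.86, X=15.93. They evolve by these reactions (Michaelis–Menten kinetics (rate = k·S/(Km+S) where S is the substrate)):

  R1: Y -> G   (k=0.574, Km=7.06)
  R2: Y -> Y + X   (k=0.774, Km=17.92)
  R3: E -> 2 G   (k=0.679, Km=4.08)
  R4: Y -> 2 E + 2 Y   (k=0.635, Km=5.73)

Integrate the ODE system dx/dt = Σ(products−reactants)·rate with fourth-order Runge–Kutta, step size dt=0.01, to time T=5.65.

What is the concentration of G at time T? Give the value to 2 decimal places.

G at T = 50.38

RK4 with dt=0.01: 565 steps to T=5.65. Trajectory (selected grid times):
t=0.00: E=44.86 Y=22.48 G=40.86 X=15.93
t=0.63: E=45.11 Y=22.52 G=41.92 X=16.20
t=1.26: E=45.35 Y=22.57 G=42.98 X=16.47
t=1.88: E=45.59 Y=22.61 G=44.02 X=16.74
t=2.51: E=45.84 Y=22.65 G=45.08 X=17.01
t=3.14: E=46.08 Y=22.70 G=46.15 X=17.29
t=3.77: E=46.33 Y=22.74 G=47.21 X=17.56
t=4.39: E=46.57 Y=22.78 G=48.25 X=17.83
t=5.02: E=46.82 Y=22.83 G=49.32 X=18.10
t=5.65: E=47.06 Y=22.87 G=50.38 X=18.37
Read off G at T=5.65: 50.38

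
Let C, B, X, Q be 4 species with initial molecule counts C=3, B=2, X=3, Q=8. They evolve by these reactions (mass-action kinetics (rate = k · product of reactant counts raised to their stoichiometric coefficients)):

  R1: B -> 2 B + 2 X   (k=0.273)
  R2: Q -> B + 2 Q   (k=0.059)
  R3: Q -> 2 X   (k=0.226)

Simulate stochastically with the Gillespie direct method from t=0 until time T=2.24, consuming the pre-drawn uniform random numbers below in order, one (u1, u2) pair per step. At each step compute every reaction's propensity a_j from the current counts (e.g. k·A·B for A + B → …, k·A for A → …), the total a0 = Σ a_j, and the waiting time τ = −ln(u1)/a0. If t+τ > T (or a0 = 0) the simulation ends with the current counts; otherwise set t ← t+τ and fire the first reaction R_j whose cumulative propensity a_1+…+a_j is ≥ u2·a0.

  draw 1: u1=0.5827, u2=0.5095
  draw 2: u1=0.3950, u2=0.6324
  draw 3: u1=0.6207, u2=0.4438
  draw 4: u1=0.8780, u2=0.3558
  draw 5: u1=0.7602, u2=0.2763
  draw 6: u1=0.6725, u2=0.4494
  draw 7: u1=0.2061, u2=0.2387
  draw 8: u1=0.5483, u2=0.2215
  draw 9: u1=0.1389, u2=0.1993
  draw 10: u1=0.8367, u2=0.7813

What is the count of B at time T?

B at T = 8

t=0.000: C=3 B=2 X=3 Q=8
Draw 1: a1=0.546, a2=0.472, a3=1.808, a0=2.826; τ=−ln(0.5827)/2.826=0.191 → t=0.191; u2·a0=0.5095·2.826=1.440; a1+a2=1.018 < 1.440 ≤ a1+…+a3=2.826 → R3 fires; C=3 B=2 X=5 Q=7
Draw 2: a1=0.546, a2=0.413, a3=1.582, a0=2.541; τ=−ln(0.3950)/2.541=0.366 → t=0.557; u2·a0=0.6324·2.541=1.607; a1+a2=0.959 < 1.607 ≤ a1+…+a3=2.541 → R3 fires; C=3 B=2 X=7 Q=6
Draw 3: a1=0.546, a2=0.354, a3=1.356, a0=2.256; τ=−ln(0.6207)/2.256=0.211 → t=0.768; u2·a0=0.4438·2.256=1.001; a1+a2=0.900 < 1.001 ≤ a1+…+a3=2.256 → R3 fires; C=3 B=2 X=9 Q=5
Draw 4: a1=0.546, a2=0.295, a3=1.130, a0=1.971; τ=−ln(0.8780)/1.971=0.066 → t=0.834; u2·a0=0.3558·1.971=0.701; a1=0.546 < 0.701 ≤ a1+a2=0.841 → R2 fires; C=3 B=3 X=9 Q=6
Draw 5: a1=0.819, a2=0.354, a3=1.356, a0=2.529; τ=−ln(0.7602)/2.529=0.108 → t=0.942; u2·a0=0.2763·2.529=0.699 ≤ a1=0.819 → R1 fires; C=3 B=4 X=11 Q=6
Draw 6: a1=1.092, a2=0.354, a3=1.356, a0=2.802; τ=−ln(0.6725)/2.802=0.142 → t=1.084; u2·a0=0.4494·2.802=1.259; a1=1.092 < 1.259 ≤ a1+a2=1.446 → R2 fires; C=3 B=5 X=11 Q=7
Draw 7: a1=1.365, a2=0.413, a3=1.582, a0=3.360; τ=−ln(0.2061)/3.360=0.470 → t=1.554; u2·a0=0.2387·3.360=0.802 ≤ a1=1.365 → R1 fires; C=3 B=6 X=13 Q=7
Draw 8: a1=1.638, a2=0.413, a3=1.582, a0=3.633; τ=−ln(0.5483)/3.633=0.165 → t=1.720; u2·a0=0.2215·3.633=0.805 ≤ a1=1.638 → R1 fires; C=3 B=7 X=15 Q=7
Draw 9: a1=1.911, a2=0.413, a3=1.582, a0=3.906; τ=−ln(0.1389)/3.906=0.505 → t=2.225; u2·a0=0.1993·3.906=0.778 ≤ a1=1.911 → R1 fires; C=3 B=8 X=17 Q=7
Draw 10: a1=2.184, a2=0.413, a3=1.582, a0=4.179; τ=−ln(0.8367)/4.179=0.043 → t=2.268 > T=2.24: stop.
Read off B at T=2.24: 8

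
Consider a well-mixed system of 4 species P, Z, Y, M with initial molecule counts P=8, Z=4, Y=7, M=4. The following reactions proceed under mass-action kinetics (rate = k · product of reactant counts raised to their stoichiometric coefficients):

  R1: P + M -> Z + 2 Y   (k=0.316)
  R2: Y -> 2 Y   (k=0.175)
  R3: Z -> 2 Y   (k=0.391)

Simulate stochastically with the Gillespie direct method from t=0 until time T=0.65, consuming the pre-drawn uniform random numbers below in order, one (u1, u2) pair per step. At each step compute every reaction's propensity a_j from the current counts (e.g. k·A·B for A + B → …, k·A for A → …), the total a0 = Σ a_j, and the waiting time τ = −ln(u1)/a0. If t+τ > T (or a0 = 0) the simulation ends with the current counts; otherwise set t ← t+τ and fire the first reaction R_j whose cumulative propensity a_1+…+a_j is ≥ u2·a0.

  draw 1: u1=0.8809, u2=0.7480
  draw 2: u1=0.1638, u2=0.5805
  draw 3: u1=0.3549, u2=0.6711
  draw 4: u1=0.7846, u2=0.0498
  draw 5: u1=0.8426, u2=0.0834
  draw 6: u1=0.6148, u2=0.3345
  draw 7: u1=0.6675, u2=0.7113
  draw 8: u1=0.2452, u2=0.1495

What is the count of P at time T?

P at T = 4

t=0.000: P=8 Z=4 Y=7 M=4
Draw 1: a1=10.112, a2=1.225, a3=1.564, a0=12.901; τ=−ln(0.8809)/12.901=0.010 → t=0.010; u2·a0=0.7480·12.901=9.650 ≤ a1=10.112 → R1 fires; P=7 Z=5 Y=9 M=3
Draw 2: a1=6.636, a2=1.575, a3=1.955, a0=10.166; τ=−ln(0.1638)/10.166=0.178 → t=0.188; u2·a0=0.5805·10.166=5.901 ≤ a1=6.636 → R1 fires; P=6 Z=6 Y=11 M=2
Draw 3: a1=3.792, a2=1.925, a3=2.346, a0=8.063; τ=−ln(0.3549)/8.063=0.128 → t=0.316; u2·a0=0.6711·8.063=5.411; a1=3.792 < 5.411 ≤ a1+a2=5.717 → R2 fires; P=6 Z=6 Y=12 M=2
Draw 4: a1=3.792, a2=2.100, a3=2.346, a0=8.238; τ=−ln(0.7846)/8.238=0.029 → t=0.346; u2·a0=0.0498·8.238=0.410 ≤ a1=3.792 → R1 fires; P=5 Z=7 Y=14 M=1
Draw 5: a1=1.580, a2=2.450, a3=2.737, a0=6.767; τ=−ln(0.8426)/6.767=0.025 → t=0.371; u2·a0=0.0834·6.767=0.564 ≤ a1=1.580 → R1 fires; P=4 Z=8 Y=16 M=0
Draw 6: a1=0.000, a2=2.800, a3=3.128, a0=5.928; τ=−ln(0.6148)/5.928=0.082 → t=0.453; u2·a0=0.3345·5.928=1.983; a1=0.000 < 1.983 ≤ a1+a2=2.800 → R2 fires; P=4 Z=8 Y=17 M=0
Draw 7: a1=0.000, a2=2.975, a3=3.128, a0=6.103; τ=−ln(0.6675)/6.103=0.066 → t=0.519; u2·a0=0.7113·6.103=4.341; a1+a2=2.975 < 4.341 ≤ a1+…+a3=6.103 → R3 fires; P=4 Z=7 Y=19 M=0
Draw 8: a1=0.000, a2=3.325, a3=2.737, a0=6.062; τ=−ln(0.2452)/6.062=0.232 → t=0.751 > T=0.65: stop.
Read off P at T=0.65: 4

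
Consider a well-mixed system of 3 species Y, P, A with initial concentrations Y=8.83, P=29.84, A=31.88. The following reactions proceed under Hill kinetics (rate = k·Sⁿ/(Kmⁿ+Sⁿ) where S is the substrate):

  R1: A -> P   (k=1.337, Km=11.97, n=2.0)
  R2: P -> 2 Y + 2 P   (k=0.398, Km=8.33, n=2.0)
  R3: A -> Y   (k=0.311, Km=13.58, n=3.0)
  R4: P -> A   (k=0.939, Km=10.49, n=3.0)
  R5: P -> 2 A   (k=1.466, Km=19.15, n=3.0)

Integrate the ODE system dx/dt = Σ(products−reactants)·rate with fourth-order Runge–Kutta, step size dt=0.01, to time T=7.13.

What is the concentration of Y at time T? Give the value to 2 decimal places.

Y at T = 16.16

RK4 with dt=0.01: 713 steps to T=7.13. Trajectory (selected grid times):
t=0.00: Y=8.83 P=29.84 A=31.88
t=0.79: Y=9.64 P=29.44 A=33.25
t=1.58: Y=10.45 P=29.06 A=34.60
t=2.38: Y=11.28 P=28.68 A=35.94
t=3.17: Y=12.09 P=28.33 A=37.24
t=3.96: Y=12.90 P=28.00 A=38.51
t=4.75: Y=13.72 P=27.67 A=39.76
t=5.55: Y=14.54 P=27.36 A=41.00
t=6.34: Y=15.35 P=27.06 A=42.21
t=7.13: Y=16.16 P=26.78 A=43.39
Read off Y at T=7.13: 16.16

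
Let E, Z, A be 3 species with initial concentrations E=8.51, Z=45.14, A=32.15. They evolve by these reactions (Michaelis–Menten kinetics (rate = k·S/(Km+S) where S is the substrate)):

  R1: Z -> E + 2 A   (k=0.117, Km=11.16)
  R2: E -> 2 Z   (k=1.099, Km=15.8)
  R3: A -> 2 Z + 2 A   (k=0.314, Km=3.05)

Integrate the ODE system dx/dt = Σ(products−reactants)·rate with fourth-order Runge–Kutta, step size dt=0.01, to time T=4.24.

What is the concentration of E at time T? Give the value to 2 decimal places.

RK4 with dt=0.01: 424 steps to T=4.24. Trajectory (selected grid times):
t=0.00: E=8.51 Z=45.14 A=32.15
t=0.47: E=8.37 Z=45.73 A=32.37
t=0.94: E=8.24 Z=46.31 A=32.60
t=1.41: E=8.11 Z=46.88 A=32.82
t=1.88: E=7.98 Z=47.46 A=33.04
t=2.36: E=7.85 Z=48.04 A=33.27
t=2.83: E=7.72 Z=48.61 A=33.50
t=3.30: E=7.60 Z=49.17 A=33.72
t=3.77: E=7.48 Z=49.73 A=33.95
t=4.24: E=7.36 Z=50.29 A=34.17
Read off E at T=4.24: 7.36

E at T = 7.36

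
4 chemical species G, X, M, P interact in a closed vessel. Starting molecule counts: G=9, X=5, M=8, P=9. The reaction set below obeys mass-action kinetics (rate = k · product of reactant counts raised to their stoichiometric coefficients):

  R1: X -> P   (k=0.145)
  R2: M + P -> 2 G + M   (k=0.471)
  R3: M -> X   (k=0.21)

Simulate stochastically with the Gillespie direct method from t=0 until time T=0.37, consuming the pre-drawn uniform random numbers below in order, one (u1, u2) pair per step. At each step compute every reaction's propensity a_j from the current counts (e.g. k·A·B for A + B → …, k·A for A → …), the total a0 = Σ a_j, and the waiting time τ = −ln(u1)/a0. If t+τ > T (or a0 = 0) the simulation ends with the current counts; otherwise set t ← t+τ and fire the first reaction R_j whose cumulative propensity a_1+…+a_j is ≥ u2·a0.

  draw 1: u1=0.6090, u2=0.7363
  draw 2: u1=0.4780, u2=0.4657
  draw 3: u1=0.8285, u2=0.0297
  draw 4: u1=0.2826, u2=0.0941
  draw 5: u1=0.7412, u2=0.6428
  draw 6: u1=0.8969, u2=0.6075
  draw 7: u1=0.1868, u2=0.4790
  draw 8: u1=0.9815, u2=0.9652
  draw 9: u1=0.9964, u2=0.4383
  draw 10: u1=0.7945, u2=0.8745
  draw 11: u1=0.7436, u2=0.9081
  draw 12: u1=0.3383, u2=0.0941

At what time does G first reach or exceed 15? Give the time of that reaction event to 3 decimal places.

t=0.000: G=9 X=5 M=8 P=9
Draw 1: a1=0.725, a2=33.912, a3=1.680, a0=36.317; τ=−ln(0.6090)/36.317=0.014 → t=0.014; u2·a0=0.7363·36.317=26.740; a1=0.725 < 26.740 ≤ a1+a2=34.637 → R2 fires; G=11 X=5 M=8 P=8
Draw 2: a1=0.725, a2=30.144, a3=1.680, a0=32.549; τ=−ln(0.4780)/32.549=0.023 → t=0.036; u2·a0=0.4657·32.549=15.158; a1=0.725 < 15.158 ≤ a1+a2=30.869 → R2 fires; G=13 X=5 M=8 P=7
Draw 3: a1=0.725, a2=26.376, a3=1.680, a0=28.781; τ=−ln(0.8285)/28.781=0.007 → t=0.043; u2·a0=0.0297·28.781=0.855; a1=0.725 < 0.855 ≤ a1+a2=27.101 → R2 fires; G=15 X=5 M=8 P=6
Draw 4: a1=0.725, a2=22.608, a3=1.680, a0=25.013; τ=−ln(0.2826)/25.013=0.051 → t=0.093; u2·a0=0.0941·25.013=2.354; a1=0.725 < 2.354 ≤ a1+a2=23.333 → R2 fires; G=17 X=5 M=8 P=5
Draw 5: a1=0.725, a2=18.840, a3=1.680, a0=21.245; τ=−ln(0.7412)/21.245=0.014 → t=0.107; u2·a0=0.6428·21.245=13.656; a1=0.725 < 13.656 ≤ a1+a2=19.565 → R2 fires; G=19 X=5 M=8 P=4
Draw 6: a1=0.725, a2=15.072, a3=1.680, a0=17.477; τ=−ln(0.8969)/17.477=0.006 → t=0.114; u2·a0=0.6075·17.477=10.617; a1=0.725 < 10.617 ≤ a1+a2=15.797 → R2 fires; G=21 X=5 M=8 P=3
Draw 7: a1=0.725, a2=11.304, a3=1.680, a0=13.709; τ=−ln(0.1868)/13.709=0.122 → t=0.236; u2·a0=0.4790·13.709=6.567; a1=0.725 < 6.567 ≤ a1+a2=12.029 → R2 fires; G=23 X=5 M=8 P=2
Draw 8: a1=0.725, a2=7.536, a3=1.680, a0=9.941; τ=−ln(0.9815)/9.941=0.002 → t=0.238; u2·a0=0.9652·9.941=9.595; a1+a2=8.261 < 9.595 ≤ a1+…+a3=9.941 → R3 fires; G=23 X=6 M=7 P=2
Draw 9: a1=0.870, a2=6.594, a3=1.470, a0=8.934; τ=−ln(0.9964)/8.934=0.000 → t=0.238; u2·a0=0.4383·8.934=3.916; a1=0.870 < 3.916 ≤ a1+a2=7.464 → R2 fires; G=25 X=6 M=7 P=1
Draw 10: a1=0.870, a2=3.297, a3=1.470, a0=5.637; τ=−ln(0.7945)/5.637=0.041 → t=0.279; u2·a0=0.8745·5.637=4.930; a1+a2=4.167 < 4.930 ≤ a1+…+a3=5.637 → R3 fires; G=25 X=7 M=6 P=1
Draw 11: a1=1.015, a2=2.826, a3=1.260, a0=5.101; τ=−ln(0.7436)/5.101=0.058 → t=0.337; u2·a0=0.9081·5.101=4.632; a1+a2=3.841 < 4.632 ≤ a1+…+a3=5.101 → R3 fires; G=25 X=8 M=5 P=1
Draw 12: a1=1.160, a2=2.355, a3=1.050, a0=4.565; τ=−ln(0.3383)/4.565=0.237 → t=0.575 > T=0.37: stop.
G first becomes ≥ 15 when it reaches 15 at the event at t=0.043.

Threshold first reached at t = 0.043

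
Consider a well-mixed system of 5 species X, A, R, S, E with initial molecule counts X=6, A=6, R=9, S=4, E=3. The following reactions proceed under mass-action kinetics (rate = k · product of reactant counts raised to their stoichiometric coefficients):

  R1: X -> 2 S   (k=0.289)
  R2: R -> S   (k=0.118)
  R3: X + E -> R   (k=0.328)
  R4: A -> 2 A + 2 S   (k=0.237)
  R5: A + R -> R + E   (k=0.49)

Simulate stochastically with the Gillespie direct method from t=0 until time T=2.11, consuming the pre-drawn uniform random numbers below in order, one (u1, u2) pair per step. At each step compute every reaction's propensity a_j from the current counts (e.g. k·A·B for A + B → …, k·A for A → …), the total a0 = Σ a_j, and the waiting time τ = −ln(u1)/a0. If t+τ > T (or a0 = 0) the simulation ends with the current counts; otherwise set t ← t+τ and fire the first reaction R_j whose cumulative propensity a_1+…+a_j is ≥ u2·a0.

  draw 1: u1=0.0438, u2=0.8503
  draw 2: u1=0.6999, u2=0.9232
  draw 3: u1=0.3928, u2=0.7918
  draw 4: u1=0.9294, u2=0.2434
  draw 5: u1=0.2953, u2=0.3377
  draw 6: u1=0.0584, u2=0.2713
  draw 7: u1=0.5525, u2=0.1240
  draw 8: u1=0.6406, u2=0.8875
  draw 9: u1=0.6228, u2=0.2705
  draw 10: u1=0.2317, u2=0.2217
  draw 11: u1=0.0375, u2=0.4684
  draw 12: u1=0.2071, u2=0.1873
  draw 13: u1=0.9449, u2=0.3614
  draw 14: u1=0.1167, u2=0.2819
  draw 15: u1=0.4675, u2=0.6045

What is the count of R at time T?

R at T = 11

t=0.000: X=6 A=6 R=9 S=4 E=3
Draw 1: a1=1.734, a2=1.062, a3=5.904, a4=1.422, a5=26.460, a0=36.582; τ=−ln(0.0438)/36.582=0.086 → t=0.086; u2·a0=0.8503·36.582=31.106; a1+…+a4=10.122 < 31.106 ≤ a1+…+a5=36.582 → R5 fires; X=6 A=5 R=9 S=4 E=4
Draw 2: a1=1.734, a2=1.062, a3=7.872, a4=1.185, a5=22.050, a0=33.903; τ=−ln(0.6999)/33.903=0.011 → t=0.096; u2·a0=0.9232·33.903=31.299; a1+…+a4=11.853 < 31.299 ≤ a1+…+a5=33.903 → R5 fires; X=6 A=4 R=9 S=4 E=5
Draw 3: a1=1.734, a2=1.062, a3=9.840, a4=0.948, a5=17.640, a0=31.224; τ=−ln(0.3928)/31.224=0.030 → t=0.126; u2·a0=0.7918·31.224=24.723; a1+…+a4=13.584 < 24.723 ≤ a1+…+a5=31.224 → R5 fires; X=6 A=3 R=9 S=4 E=6
Draw 4: a1=1.734, a2=1.062, a3=11.808, a4=0.711, a5=13.230, a0=28.545; τ=−ln(0.9294)/28.545=0.003 → t=0.129; u2·a0=0.2434·28.545=6.948; a1+a2=2.796 < 6.948 ≤ a1+…+a3=14.604 → R3 fires; X=5 A=3 R=10 S=4 E=5
Draw 5: a1=1.445, a2=1.180, a3=8.200, a4=0.711, a5=14.700, a0=26.236; τ=−ln(0.2953)/26.236=0.046 → t=0.175; u2·a0=0.3377·26.236=8.860; a1+a2=2.625 < 8.860 ≤ a1+…+a3=10.825 → R3 fires; X=4 A=3 R=11 S=4 E=4
Draw 6: a1=1.156, a2=1.298, a3=5.248, a4=0.711, a5=16.170, a0=24.583; τ=−ln(0.0584)/24.583=0.116 → t=0.291; u2·a0=0.2713·24.583=6.669; a1+a2=2.454 < 6.669 ≤ a1+…+a3=7.702 → R3 fires; X=3 A=3 R=12 S=4 E=3
Draw 7: a1=0.867, a2=1.416, a3=2.952, a4=0.711, a5=17.640, a0=23.586; τ=−ln(0.5525)/23.586=0.025 → t=0.316; u2·a0=0.1240·23.586=2.925; a1+a2=2.283 < 2.925 ≤ a1+…+a3=5.235 → R3 fires; X=2 A=3 R=13 S=4 E=2
Draw 8: a1=0.578, a2=1.534, a3=1.312, a4=0.711, a5=19.110, a0=23.245; τ=−ln(0.6406)/23.245=0.019 → t=0.335; u2·a0=0.8875·23.245=20.630; a1+…+a4=4.135 < 20.630 ≤ a1+…+a5=23.245 → R5 fires; X=2 A=2 R=13 S=4 E=3
Draw 9: a1=0.578, a2=1.534, a3=1.968, a4=0.474, a5=12.740, a0=17.294; τ=−ln(0.6228)/17.294=0.027 → t=0.362; u2·a0=0.2705·17.294=4.678; a1+…+a4=4.554 < 4.678 ≤ a1+…+a5=17.294 → R5 fires; X=2 A=1 R=13 S=4 E=4
Draw 10: a1=0.578, a2=1.534, a3=2.624, a4=0.237, a5=6.370, a0=11.343; τ=−ln(0.2317)/11.343=0.129 → t=0.491; u2·a0=0.2217·11.343=2.515; a1+a2=2.112 < 2.515 ≤ a1+…+a3=4.736 → R3 fires; X=1 A=1 R=14 S=4 E=3
Draw 11: a1=0.289, a2=1.652, a3=0.984, a4=0.237, a5=6.860, a0=10.022; τ=−ln(0.0375)/10.022=0.328 → t=0.819; u2·a0=0.4684·10.022=4.694; a1+…+a4=3.162 < 4.694 ≤ a1+…+a5=10.022 → R5 fires; X=1 A=0 R=14 S=4 E=4
Draw 12: a1=0.289, a2=1.652, a3=1.312, a4=0.000, a5=0.000, a0=3.253; τ=−ln(0.2071)/3.253=0.484 → t=1.303; u2·a0=0.1873·3.253=0.609; a1=0.289 < 0.609 ≤ a1+a2=1.941 → R2 fires; X=1 A=0 R=13 S=5 E=4
Draw 13: a1=0.289, a2=1.534, a3=1.312, a4=0.000, a5=0.000, a0=3.135; τ=−ln(0.9449)/3.135=0.018 → t=1.321; u2·a0=0.3614·3.135=1.133; a1=0.289 < 1.133 ≤ a1+a2=1.823 → R2 fires; X=1 A=0 R=12 S=6 E=4
Draw 14: a1=0.289, a2=1.416, a3=1.312, a4=0.000, a5=0.000, a0=3.017; τ=−ln(0.1167)/3.017=0.712 → t=2.033; u2·a0=0.2819·3.017=0.850; a1=0.289 < 0.850 ≤ a1+a2=1.705 → R2 fires; X=1 A=0 R=11 S=7 E=4
Draw 15: a1=0.289, a2=1.298, a3=1.312, a4=0.000, a5=0.000, a0=2.899; τ=−ln(0.4675)/2.899=0.262 → t=2.295 > T=2.11: stop.
Read off R at T=2.11: 11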